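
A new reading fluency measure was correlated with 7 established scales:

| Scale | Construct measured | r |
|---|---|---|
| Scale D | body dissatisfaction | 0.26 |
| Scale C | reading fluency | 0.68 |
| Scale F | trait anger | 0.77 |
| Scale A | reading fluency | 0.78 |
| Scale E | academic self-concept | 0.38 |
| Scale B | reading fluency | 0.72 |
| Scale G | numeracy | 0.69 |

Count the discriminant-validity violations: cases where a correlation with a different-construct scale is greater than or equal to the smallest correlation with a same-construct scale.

2

Convergent (same construct = reading fluency): Scale C, Scale A, Scale B.
Smallest convergent = 0.68. Discriminant values: 0.26, 0.77, 0.38, 0.69; count ≥ 0.68 → 2.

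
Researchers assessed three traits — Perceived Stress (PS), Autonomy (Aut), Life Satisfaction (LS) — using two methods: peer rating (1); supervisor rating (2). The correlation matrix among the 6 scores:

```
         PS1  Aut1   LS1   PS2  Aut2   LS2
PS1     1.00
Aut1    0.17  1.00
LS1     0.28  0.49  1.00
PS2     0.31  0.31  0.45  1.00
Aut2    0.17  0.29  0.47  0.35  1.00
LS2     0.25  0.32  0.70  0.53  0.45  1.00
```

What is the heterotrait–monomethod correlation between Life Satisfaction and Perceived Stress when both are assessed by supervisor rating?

0.53

Different traits, same method: r(LS2, PS2) = 0.53.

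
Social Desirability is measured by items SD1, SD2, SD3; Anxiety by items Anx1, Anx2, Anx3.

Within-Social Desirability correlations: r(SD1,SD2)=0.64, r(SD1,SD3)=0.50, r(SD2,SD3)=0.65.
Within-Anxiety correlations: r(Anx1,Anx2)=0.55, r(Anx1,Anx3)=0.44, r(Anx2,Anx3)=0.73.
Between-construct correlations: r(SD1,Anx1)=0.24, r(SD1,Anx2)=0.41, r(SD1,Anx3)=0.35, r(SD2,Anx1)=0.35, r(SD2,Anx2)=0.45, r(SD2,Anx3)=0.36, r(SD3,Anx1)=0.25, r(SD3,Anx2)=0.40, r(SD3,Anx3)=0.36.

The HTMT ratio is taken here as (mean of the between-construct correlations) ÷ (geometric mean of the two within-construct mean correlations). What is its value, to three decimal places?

0.602

Between-construct mean = 3.17/9 = 0.3522.
Mean within-SD = 1.79/3 = 0.5967; mean within-Anx = 1.72/3 = 0.5733.
Geometric mean = √(0.5967 × 0.5733) = 0.5849.
HTMT = 0.3522 / 0.5849 = 0.602.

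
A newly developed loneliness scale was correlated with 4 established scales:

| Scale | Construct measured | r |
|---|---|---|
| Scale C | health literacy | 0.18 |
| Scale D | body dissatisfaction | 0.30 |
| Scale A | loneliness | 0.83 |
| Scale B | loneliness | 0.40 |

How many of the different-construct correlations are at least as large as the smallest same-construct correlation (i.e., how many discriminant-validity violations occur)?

Convergent (same construct = loneliness): Scale A, Scale B.
Smallest convergent = 0.40. Discriminant values: 0.18, 0.30; count ≥ 0.40 → 0.

0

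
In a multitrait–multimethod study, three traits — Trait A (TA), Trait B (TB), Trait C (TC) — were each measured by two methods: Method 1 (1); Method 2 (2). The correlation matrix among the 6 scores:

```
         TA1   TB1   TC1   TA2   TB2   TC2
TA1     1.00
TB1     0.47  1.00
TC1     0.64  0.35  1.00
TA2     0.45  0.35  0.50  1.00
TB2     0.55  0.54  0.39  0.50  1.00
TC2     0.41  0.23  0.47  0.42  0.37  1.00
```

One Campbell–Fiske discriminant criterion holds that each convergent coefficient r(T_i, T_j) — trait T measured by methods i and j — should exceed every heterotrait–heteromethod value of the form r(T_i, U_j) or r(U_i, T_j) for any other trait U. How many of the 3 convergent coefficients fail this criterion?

3

Checking each validity diagonal entry against its comparison values:
TA (methods 1·2): 0.45 vs {0.55, 0.35, 0.41, 0.50} → fail.
TB (methods 1·2): 0.54 vs {0.35, 0.55, 0.23, 0.39} → fail.
TC (methods 1·2): 0.47 vs {0.50, 0.41, 0.39, 0.23} → fail.
3 of 3 fail.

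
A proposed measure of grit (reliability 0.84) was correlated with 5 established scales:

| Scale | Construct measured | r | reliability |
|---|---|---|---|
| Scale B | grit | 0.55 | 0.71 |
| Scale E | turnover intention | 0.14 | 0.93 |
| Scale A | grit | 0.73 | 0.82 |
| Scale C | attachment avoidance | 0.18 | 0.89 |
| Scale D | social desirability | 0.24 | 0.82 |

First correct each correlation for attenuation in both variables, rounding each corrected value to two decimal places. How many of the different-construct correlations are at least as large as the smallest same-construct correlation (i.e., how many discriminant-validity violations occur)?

Disattenuated r (r / √(r_scale · r_new)):
  Scale B (conv): 0.55 / √(0.71·0.84) = 0.71
  Scale E (disc): 0.14 / √(0.93·0.84) = 0.16
  Scale A (conv): 0.73 / √(0.82·0.84) = 0.88
  Scale C (disc): 0.18 / √(0.89·0.84) = 0.21
  Scale D (disc): 0.24 / √(0.82·0.84) = 0.29
Smallest convergent = 0.71. Discriminant values: 0.16, 0.21, 0.29; count ≥ 0.71 → 0.

0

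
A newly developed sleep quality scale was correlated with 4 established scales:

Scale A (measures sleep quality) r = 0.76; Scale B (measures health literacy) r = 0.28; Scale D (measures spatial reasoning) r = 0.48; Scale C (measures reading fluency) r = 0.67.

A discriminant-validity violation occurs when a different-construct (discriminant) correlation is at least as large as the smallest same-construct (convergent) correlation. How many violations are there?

0

Convergent (same construct = sleep quality): Scale A.
Smallest convergent = 0.76. Discriminant values: 0.28, 0.48, 0.67; count ≥ 0.76 → 0.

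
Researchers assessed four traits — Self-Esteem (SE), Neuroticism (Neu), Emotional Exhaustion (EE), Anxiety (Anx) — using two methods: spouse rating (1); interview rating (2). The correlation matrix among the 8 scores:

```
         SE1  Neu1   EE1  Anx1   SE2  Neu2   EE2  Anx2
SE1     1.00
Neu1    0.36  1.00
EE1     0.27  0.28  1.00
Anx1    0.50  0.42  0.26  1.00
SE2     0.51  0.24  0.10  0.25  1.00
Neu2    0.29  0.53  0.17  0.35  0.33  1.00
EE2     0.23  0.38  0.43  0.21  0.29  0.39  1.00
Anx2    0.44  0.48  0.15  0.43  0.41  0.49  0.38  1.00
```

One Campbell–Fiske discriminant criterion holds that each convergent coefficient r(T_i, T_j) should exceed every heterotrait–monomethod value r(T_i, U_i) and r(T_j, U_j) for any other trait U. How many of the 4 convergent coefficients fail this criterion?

1

Each convergent coefficient versus the relevant comparison correlations:
SE (methods 1·2): 0.51 vs {0.36, 0.33, 0.27, 0.29, 0.50, 0.41} → pass.
Neu (methods 1·2): 0.53 vs {0.36, 0.33, 0.28, 0.39, 0.42, 0.49} → pass.
EE (methods 1·2): 0.43 vs {0.27, 0.29, 0.28, 0.39, 0.26, 0.38} → pass.
Anx (methods 1·2): 0.43 vs {0.50, 0.41, 0.42, 0.49, 0.26, 0.38} → fail.
1 of 4 fail.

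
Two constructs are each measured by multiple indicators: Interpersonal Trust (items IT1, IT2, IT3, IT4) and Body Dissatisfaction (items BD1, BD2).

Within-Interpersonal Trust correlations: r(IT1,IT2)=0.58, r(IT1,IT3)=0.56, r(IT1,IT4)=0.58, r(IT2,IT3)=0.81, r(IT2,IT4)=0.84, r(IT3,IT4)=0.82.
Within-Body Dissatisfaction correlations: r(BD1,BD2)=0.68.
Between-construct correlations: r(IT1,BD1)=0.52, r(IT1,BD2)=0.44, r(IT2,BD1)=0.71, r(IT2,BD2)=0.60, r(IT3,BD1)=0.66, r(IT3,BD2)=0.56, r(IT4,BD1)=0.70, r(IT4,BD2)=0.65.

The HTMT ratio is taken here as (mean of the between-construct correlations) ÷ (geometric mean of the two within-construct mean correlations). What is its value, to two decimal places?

Mean between = 4.84/8 = 0.6050.
Mean within-IT = 4.19/6 = 0.6983; mean within-BD = 0.68/1 = 0.6800.
Geometric mean = √(0.6983 × 0.6800) = 0.6891.
HTMT = 0.6050 / 0.6891 = 0.88.

0.88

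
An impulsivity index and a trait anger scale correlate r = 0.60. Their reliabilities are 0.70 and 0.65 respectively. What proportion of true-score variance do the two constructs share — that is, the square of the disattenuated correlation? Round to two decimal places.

Disattenuated r = 0.60 / √(0.70 × 0.65) = 0.60 / 0.6745 = 0.8895.
Shared true-score variance = 0.8895² = 0.7912 ≈ 0.79.

0.79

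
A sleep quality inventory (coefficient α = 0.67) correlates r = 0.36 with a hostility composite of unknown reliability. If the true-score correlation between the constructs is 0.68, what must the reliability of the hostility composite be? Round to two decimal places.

0.42

r_true = r_obs / √(r_xx · r_yy) ⇒ 0.68 = 0.36 / √(0.67 · r_yy).
√(0.67 · r_yy) = 0.36 / 0.68 = 0.5294; 0.67 · r_yy = 0.2803; r_yy = 0.2803 / 0.67 ≈ 0.42.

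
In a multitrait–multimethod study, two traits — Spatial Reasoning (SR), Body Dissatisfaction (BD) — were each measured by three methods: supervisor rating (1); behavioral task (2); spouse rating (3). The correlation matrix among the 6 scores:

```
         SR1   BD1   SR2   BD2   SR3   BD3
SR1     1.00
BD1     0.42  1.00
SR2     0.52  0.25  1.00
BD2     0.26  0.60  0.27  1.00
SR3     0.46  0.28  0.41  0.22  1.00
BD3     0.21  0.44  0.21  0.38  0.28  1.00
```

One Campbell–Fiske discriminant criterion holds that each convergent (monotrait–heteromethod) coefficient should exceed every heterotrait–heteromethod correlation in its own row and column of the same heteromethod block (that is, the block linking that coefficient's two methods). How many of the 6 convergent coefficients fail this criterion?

Convergent coefficients and their comparison sets:
SR (methods 1·2): 0.52 vs {0.26, 0.25} → pass.
SR (methods 1·3): 0.46 vs {0.21, 0.28} → pass.
SR (methods 2·3): 0.41 vs {0.21, 0.22} → pass.
BD (methods 1·2): 0.60 vs {0.25, 0.26} → pass.
BD (methods 1·3): 0.44 vs {0.28, 0.21} → pass.
BD (methods 2·3): 0.38 vs {0.22, 0.21} → pass.
0 of 6 fail.

0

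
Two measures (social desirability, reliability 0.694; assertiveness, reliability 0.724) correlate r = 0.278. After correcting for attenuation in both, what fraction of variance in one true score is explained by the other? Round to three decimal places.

Disattenuated r = 0.278 / √(0.694 × 0.724) = 0.278 / 0.7088 = 0.3922.
Shared true-score variance = 0.3922² = 0.1538 ≈ 0.154.

0.154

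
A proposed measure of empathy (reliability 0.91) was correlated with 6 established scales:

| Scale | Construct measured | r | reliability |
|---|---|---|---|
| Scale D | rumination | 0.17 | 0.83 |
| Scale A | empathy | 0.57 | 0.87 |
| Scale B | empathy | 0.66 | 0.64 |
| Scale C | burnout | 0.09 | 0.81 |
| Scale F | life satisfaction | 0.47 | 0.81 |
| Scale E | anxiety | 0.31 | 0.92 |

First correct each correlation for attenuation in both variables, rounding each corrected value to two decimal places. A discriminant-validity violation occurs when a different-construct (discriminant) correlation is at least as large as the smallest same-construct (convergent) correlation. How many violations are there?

Disattenuated r (r / √(r_scale · r_new)):
  Scale D (disc): 0.17 / √(0.83·0.91) = 0.20
  Scale A (conv): 0.57 / √(0.87·0.91) = 0.64
  Scale B (conv): 0.66 / √(0.64·0.91) = 0.86
  Scale C (disc): 0.09 / √(0.81·0.91) = 0.10
  Scale F (disc): 0.47 / √(0.81·0.91) = 0.55
  Scale E (disc): 0.31 / √(0.92·0.91) = 0.34
Smallest convergent = 0.64. Discriminant values: 0.20, 0.10, 0.55, 0.34; count ≥ 0.64 → 0.

0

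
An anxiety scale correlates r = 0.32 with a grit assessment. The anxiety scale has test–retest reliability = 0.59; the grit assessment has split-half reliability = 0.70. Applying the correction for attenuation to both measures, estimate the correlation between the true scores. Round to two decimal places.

r_true = r_obs / √(r_xx · r_yy) = 0.32 / √(0.59 × 0.70) = 0.32 / √0.4130 = 0.32 / 0.6427 ≈ 0.50.

0.50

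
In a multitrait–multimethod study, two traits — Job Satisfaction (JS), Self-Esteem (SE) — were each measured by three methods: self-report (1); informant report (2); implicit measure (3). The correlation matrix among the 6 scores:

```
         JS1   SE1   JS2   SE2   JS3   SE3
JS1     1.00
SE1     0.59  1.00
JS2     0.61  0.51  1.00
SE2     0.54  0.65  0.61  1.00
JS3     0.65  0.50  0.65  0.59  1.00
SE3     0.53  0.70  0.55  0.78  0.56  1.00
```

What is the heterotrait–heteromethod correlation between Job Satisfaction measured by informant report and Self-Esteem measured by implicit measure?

0.55

Different traits and methods: r(JS2, SE3) = 0.55.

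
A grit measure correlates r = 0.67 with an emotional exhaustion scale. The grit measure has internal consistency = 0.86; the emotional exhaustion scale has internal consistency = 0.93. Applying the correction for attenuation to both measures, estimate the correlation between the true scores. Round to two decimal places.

r_true = r_obs / √(r_xx · r_yy) = 0.67 / √(0.86 × 0.93) = 0.67 / √0.7998 = 0.67 / 0.8943 ≈ 0.75.

0.75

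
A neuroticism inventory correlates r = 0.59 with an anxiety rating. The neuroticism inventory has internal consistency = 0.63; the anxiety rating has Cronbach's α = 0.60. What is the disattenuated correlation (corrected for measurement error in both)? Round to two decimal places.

0.96

r_true = r_obs / √(r_xx · r_yy) = 0.59 / √(0.63 × 0.60) = 0.59 / √0.3780 = 0.59 / 0.6148 ≈ 0.96.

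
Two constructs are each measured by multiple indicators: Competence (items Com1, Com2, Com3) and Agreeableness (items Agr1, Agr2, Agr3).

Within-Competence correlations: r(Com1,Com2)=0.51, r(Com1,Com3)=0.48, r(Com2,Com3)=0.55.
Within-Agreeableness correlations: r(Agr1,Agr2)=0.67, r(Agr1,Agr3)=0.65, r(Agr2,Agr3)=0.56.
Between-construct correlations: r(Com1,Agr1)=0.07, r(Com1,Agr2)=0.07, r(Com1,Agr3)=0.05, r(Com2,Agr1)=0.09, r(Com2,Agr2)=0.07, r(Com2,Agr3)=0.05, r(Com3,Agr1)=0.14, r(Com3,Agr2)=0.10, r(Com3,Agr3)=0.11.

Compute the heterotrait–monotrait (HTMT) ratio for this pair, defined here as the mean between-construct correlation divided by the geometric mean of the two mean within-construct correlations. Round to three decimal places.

Mean heterotrait r = 0.75/9 = 0.0833.
Mean within-Com = 1.54/3 = 0.5133; mean within-Agr = 1.88/3 = 0.6267.
Geometric mean = √(0.5133 × 0.6267) = 0.5672.
HTMT = 0.0833 / 0.5672 = 0.147.

0.147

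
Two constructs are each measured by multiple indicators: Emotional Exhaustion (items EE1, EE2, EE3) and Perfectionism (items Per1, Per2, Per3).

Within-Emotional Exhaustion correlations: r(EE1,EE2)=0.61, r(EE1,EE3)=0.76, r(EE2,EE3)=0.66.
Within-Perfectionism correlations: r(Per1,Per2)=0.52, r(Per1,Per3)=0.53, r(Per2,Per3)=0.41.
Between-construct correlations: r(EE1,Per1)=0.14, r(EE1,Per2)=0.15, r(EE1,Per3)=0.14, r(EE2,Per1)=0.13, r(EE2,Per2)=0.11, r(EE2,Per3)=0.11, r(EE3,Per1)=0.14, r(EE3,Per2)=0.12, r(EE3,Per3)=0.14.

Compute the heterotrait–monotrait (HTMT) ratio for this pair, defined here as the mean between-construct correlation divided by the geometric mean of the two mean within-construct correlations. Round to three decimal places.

0.228

Mean between = 1.18/9 = 0.1311.
Mean within-EE = 2.03/3 = 0.6767; mean within-Per = 1.46/3 = 0.4867.
Geometric mean = √(0.6767 × 0.4867) = 0.5739.
HTMT = 0.1311 / 0.5739 = 0.228.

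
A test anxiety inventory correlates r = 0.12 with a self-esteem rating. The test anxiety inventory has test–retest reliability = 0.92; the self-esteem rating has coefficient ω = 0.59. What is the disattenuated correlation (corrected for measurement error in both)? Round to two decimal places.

0.16

r_true = r_obs / √(r_xx · r_yy) = 0.12 / √(0.92 × 0.59) = 0.12 / √0.5428 = 0.12 / 0.7367 ≈ 0.16.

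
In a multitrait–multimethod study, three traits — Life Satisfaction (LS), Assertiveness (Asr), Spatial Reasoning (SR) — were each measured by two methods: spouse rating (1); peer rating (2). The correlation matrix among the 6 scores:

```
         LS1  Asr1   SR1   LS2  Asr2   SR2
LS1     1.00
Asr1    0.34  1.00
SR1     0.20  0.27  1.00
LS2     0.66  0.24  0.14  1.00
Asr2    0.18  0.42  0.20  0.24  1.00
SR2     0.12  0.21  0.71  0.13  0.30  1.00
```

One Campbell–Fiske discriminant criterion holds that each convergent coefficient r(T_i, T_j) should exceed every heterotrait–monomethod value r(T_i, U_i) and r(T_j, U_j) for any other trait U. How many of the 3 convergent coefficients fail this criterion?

0

Checking each validity diagonal entry against its comparison values:
LS (methods 1·2): 0.66 vs {0.34, 0.24, 0.20, 0.13} → pass.
Asr (methods 1·2): 0.42 vs {0.34, 0.24, 0.27, 0.30} → pass.
SR (methods 1·2): 0.71 vs {0.20, 0.13, 0.27, 0.30} → pass.
0 of 3 fail.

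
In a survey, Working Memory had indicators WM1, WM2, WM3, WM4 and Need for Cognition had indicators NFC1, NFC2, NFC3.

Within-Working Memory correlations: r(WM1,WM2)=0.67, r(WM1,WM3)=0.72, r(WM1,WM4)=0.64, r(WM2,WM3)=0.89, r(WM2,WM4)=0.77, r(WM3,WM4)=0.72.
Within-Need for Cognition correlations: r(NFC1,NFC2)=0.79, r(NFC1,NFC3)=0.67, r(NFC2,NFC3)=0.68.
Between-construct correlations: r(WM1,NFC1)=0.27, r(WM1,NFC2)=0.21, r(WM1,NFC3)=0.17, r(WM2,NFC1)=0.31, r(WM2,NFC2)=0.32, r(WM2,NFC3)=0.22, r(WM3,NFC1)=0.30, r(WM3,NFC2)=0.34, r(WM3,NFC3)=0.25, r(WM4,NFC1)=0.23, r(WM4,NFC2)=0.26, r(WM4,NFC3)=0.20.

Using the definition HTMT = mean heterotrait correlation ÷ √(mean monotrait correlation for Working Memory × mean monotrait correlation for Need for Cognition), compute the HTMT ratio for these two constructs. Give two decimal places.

Mean heterotrait r = 3.08/12 = 0.2567.
Mean within-WM = 4.41/6 = 0.7350; mean within-NFC = 2.14/3 = 0.7133.
Geometric mean = √(0.7350 × 0.7133) = 0.7241.
HTMT = 0.2567 / 0.7241 = 0.35.

0.35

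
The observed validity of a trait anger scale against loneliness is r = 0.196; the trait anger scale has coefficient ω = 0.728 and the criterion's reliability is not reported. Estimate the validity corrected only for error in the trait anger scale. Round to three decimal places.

0.230

Single correction: r_c = r_obs / √r_xx = 0.196 / √0.728 = 0.196 / 0.8532 ≈ 0.230.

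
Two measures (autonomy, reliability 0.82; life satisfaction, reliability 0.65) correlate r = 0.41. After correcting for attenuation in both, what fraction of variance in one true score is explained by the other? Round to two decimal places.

Disattenuated r = 0.41 / √(0.82 × 0.65) = 0.41 / 0.7301 = 0.5616.
Shared true-score variance = 0.5616² = 0.3154 ≈ 0.32.

0.32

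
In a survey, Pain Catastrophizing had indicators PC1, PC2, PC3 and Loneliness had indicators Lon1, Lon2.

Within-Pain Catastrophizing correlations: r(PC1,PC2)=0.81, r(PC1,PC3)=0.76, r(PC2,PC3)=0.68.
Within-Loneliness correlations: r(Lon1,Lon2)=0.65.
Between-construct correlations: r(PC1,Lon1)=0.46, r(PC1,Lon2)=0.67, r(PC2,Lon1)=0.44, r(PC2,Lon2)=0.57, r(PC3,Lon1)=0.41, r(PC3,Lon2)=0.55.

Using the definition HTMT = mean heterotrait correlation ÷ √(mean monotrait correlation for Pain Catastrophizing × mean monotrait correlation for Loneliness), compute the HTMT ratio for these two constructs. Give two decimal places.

0.74

Between-construct mean = 3.10/6 = 0.5167.
Mean within-PC = 2.25/3 = 0.7500; mean within-Lon = 0.65/1 = 0.6500.
Geometric mean = √(0.7500 × 0.6500) = 0.6982.
HTMT = 0.5167 / 0.6982 = 0.74.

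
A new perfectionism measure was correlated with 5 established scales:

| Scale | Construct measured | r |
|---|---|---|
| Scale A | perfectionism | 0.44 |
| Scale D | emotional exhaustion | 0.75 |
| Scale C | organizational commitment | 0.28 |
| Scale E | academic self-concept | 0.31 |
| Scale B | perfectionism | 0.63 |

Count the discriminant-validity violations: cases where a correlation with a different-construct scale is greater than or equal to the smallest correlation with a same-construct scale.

Convergent (same construct = perfectionism): Scale A, Scale B.
Smallest convergent = 0.44. Discriminant values: 0.75, 0.28, 0.31; count ≥ 0.44 → 1.

1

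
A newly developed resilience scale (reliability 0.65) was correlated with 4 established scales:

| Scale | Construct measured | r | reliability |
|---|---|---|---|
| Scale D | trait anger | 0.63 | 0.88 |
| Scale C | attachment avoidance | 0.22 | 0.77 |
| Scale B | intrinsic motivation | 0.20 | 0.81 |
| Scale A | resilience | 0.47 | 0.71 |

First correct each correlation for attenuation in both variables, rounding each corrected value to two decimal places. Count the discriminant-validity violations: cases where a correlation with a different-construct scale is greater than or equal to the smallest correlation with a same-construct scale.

Disattenuated r (r / √(r_scale · r_new)):
  Scale D (disc): 0.63 / √(0.88·0.65) = 0.83
  Scale C (disc): 0.22 / √(0.77·0.65) = 0.31
  Scale B (disc): 0.20 / √(0.81·0.65) = 0.28
  Scale A (conv): 0.47 / √(0.71·0.65) = 0.69
Smallest convergent = 0.69. Discriminant values: 0.83, 0.31, 0.28; count ≥ 0.69 → 1.

1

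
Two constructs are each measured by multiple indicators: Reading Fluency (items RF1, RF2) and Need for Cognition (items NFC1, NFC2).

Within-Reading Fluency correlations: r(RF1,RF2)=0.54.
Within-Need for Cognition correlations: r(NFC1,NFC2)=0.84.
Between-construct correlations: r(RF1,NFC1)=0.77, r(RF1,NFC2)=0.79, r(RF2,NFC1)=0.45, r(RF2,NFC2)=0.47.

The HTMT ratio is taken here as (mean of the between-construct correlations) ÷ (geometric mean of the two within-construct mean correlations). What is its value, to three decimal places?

0.921

Mean heterotrait r = 2.48/4 = 0.6200.
Mean within-RF = 0.54/1 = 0.5400; mean within-NFC = 0.84/1 = 0.8400.
Geometric mean = √(0.5400 × 0.8400) = 0.6735.
HTMT = 0.6200 / 0.6735 = 0.921.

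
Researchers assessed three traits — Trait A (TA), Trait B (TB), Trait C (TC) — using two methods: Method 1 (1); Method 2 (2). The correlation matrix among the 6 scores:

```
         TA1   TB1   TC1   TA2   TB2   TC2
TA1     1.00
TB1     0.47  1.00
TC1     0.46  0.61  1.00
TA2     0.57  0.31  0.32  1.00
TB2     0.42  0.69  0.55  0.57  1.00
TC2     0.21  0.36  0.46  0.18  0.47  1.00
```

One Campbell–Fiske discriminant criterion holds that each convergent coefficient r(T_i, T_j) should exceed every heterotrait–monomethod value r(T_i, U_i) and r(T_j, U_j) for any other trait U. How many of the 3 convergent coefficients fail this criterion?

2

Each convergent coefficient versus the relevant comparison correlations:
TA (methods 1·2): 0.57 vs {0.47, 0.57, 0.46, 0.18} → fail.
TB (methods 1·2): 0.69 vs {0.47, 0.57, 0.61, 0.47} → pass.
TC (methods 1·2): 0.46 vs {0.46, 0.18, 0.61, 0.47} → fail.
2 of 3 fail.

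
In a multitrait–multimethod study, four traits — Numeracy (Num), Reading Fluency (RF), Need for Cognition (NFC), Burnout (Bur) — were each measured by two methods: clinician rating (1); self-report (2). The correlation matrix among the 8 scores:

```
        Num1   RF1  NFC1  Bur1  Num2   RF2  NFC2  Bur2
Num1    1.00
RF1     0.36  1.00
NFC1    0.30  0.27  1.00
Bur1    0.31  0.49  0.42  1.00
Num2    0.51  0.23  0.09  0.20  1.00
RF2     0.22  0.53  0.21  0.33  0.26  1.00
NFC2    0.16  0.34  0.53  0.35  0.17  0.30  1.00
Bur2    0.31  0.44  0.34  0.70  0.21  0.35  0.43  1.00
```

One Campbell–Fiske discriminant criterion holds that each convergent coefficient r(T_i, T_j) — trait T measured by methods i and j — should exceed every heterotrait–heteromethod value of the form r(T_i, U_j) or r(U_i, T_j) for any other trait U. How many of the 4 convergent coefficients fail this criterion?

Checking each validity diagonal entry against its comparison values:
Num (methods 1·2): 0.51 vs {0.22, 0.23, 0.16, 0.09, 0.31, 0.20} → pass.
RF (methods 1·2): 0.53 vs {0.23, 0.22, 0.34, 0.21, 0.44, 0.33} → pass.
NFC (methods 1·2): 0.53 vs {0.09, 0.16, 0.21, 0.34, 0.34, 0.35} → pass.
Bur (methods 1·2): 0.70 vs {0.20, 0.31, 0.33, 0.44, 0.35, 0.34} → pass.
0 of 4 fail.

0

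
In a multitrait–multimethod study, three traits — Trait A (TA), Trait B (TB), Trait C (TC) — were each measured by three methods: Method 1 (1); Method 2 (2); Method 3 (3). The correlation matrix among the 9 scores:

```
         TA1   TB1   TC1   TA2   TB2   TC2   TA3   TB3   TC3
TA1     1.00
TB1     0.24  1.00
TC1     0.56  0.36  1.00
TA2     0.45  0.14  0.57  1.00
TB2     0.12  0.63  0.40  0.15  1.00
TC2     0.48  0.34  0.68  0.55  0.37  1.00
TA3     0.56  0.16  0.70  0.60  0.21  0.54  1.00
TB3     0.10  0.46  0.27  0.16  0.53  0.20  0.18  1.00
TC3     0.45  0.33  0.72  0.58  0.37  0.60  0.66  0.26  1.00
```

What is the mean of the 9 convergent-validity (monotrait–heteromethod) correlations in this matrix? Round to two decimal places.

0.58

Convergent values: 0.45, 0.56, 0.60, 0.63, 0.46, 0.53, 0.68, 0.72, 0.60; mean = 5.23/9 = 0.58.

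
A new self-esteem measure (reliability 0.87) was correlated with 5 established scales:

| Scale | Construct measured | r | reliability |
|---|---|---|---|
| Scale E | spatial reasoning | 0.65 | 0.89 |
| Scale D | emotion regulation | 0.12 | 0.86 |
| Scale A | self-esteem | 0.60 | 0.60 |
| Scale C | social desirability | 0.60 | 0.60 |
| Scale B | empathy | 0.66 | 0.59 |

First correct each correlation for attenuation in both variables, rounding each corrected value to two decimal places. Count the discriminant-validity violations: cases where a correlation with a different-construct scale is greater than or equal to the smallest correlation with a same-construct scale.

Disattenuated r (r / √(r_scale · r_new)):
  Scale E (disc): 0.65 / √(0.89·0.87) = 0.74
  Scale D (disc): 0.12 / √(0.86·0.87) = 0.14
  Scale A (conv): 0.60 / √(0.60·0.87) = 0.83
  Scale C (disc): 0.60 / √(0.60·0.87) = 0.83
  Scale B (disc): 0.66 / √(0.59·0.87) = 0.92
Smallest convergent = 0.83. Discriminant values: 0.74, 0.14, 0.83, 0.92; count ≥ 0.83 → 2.

2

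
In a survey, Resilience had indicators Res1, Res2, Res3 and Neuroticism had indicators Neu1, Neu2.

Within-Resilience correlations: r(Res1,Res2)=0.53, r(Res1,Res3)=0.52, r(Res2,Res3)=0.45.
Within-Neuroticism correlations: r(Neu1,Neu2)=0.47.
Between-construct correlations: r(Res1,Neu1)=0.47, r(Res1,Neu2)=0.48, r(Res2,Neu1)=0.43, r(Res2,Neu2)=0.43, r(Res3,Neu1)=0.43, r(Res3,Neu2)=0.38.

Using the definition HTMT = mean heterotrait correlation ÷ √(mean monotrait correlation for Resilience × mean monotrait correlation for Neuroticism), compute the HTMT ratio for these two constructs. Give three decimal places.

Mean between = 2.62/6 = 0.4367.
Mean within-Res = 1.50/3 = 0.5000; mean within-Neu = 0.47/1 = 0.4700.
Geometric mean = √(0.5000 × 0.4700) = 0.4848.
HTMT = 0.4367 / 0.4848 = 0.901.

0.901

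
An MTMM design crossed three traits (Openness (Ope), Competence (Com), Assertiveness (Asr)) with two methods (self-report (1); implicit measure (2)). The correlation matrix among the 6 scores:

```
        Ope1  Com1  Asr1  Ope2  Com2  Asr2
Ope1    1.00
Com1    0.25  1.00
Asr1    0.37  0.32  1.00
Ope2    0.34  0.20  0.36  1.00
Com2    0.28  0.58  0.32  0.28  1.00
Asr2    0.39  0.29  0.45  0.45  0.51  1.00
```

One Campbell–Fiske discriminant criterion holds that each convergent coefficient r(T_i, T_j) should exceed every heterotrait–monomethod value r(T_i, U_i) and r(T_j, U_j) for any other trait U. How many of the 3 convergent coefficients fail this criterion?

Convergent coefficients and their comparison sets:
Ope (methods 1·2): 0.34 vs {0.25, 0.28, 0.37, 0.45} → fail.
Com (methods 1·2): 0.58 vs {0.25, 0.28, 0.32, 0.51} → pass.
Asr (methods 1·2): 0.45 vs {0.37, 0.45, 0.32, 0.51} → fail.
2 of 3 fail.

2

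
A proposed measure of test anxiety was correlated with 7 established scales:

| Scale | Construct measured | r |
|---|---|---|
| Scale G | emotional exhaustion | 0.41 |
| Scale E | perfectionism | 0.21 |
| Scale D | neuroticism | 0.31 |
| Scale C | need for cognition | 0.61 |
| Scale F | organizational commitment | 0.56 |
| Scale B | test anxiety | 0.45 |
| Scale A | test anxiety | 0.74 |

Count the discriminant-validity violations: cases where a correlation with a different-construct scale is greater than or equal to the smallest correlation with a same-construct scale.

2

Convergent (same construct = test anxiety): Scale B, Scale A.
Smallest convergent = 0.45. Discriminant values: 0.41, 0.21, 0.31, 0.61, 0.56; count ≥ 0.45 → 2.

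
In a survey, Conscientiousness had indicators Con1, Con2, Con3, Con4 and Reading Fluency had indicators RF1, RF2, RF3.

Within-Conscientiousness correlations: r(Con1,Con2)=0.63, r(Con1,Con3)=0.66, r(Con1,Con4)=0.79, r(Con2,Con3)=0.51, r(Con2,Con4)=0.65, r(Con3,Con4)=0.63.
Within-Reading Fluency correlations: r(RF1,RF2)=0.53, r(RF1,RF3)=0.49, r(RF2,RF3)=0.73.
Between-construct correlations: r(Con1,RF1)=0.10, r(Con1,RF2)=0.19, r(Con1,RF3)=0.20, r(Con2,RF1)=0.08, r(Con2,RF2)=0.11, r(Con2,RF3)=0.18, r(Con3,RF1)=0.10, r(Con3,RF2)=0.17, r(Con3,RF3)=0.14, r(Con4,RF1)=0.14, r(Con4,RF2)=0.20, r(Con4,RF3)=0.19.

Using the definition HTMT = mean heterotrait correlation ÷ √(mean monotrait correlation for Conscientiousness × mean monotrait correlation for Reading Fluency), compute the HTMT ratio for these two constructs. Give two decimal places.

0.24

Mean heterotrait r = 1.80/12 = 0.1500.
Mean within-Con = 3.87/6 = 0.6450; mean within-RF = 1.75/3 = 0.5833.
Geometric mean = √(0.6450 × 0.5833) = 0.6134.
HTMT = 0.1500 / 0.6134 = 0.24.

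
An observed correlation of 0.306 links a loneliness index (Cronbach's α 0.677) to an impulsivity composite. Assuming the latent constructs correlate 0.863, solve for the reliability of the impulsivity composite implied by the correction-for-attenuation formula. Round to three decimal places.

r_true = r_obs / √(r_xx · r_yy) ⇒ 0.863 = 0.306 / √(0.677 · r_yy).
√(0.677 · r_yy) = 0.306 / 0.863 = 0.3546; 0.677 · r_yy = 0.1257; r_yy = 0.1257 / 0.677 ≈ 0.186.

0.186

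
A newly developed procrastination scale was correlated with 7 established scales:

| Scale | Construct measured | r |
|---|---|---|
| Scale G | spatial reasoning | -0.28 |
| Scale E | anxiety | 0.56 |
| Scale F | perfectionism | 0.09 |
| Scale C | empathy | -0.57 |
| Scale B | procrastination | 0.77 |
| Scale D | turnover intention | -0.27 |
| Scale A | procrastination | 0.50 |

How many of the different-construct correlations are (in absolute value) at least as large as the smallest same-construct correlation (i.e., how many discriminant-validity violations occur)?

Convergent (same construct = procrastination): Scale B, Scale A.
Smallest convergent = 0.50. Discriminant |r|: 0.28, 0.56, 0.09, 0.57, 0.27; count ≥ 0.50 → 2.

2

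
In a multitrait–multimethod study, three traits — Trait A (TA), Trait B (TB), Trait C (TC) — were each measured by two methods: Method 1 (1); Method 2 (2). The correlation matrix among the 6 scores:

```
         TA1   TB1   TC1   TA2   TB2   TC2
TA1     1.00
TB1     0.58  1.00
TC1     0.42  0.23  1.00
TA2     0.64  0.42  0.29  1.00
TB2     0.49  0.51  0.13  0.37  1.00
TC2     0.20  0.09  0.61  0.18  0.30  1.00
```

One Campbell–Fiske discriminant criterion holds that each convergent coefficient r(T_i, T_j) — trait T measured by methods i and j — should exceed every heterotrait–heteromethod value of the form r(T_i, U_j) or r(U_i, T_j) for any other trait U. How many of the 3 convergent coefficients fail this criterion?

0

Each convergent coefficient versus the relevant comparison correlations:
TA (methods 1·2): 0.64 vs {0.49, 0.42, 0.20, 0.29} → pass.
TB (methods 1·2): 0.51 vs {0.42, 0.49, 0.09, 0.13} → pass.
TC (methods 1·2): 0.61 vs {0.29, 0.20, 0.13, 0.09} → pass.
0 of 3 fail.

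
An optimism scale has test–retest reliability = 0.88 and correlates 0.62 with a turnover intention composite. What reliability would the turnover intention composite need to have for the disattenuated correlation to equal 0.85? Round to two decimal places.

0.60

r_true = r_obs / √(r_xx · r_yy) ⇒ 0.85 = 0.62 / √(0.88 · r_yy).
√(0.88 · r_yy) = 0.62 / 0.85 = 0.7294; 0.88 · r_yy = 0.5320; r_yy = 0.5320 / 0.88 ≈ 0.60.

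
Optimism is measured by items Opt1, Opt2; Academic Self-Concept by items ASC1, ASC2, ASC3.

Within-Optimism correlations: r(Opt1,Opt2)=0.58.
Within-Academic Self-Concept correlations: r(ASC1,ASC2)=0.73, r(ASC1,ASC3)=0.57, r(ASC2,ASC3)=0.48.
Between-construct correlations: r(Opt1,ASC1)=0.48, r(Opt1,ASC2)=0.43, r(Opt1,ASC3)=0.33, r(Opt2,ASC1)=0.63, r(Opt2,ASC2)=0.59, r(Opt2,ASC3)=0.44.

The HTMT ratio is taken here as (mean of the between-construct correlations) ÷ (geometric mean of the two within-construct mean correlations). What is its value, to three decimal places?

0.824

Mean heterotrait r = 2.90/6 = 0.4833.
Mean within-Opt = 0.58/1 = 0.5800; mean within-ASC = 1.78/3 = 0.5933.
Geometric mean = √(0.5800 × 0.5933) = 0.5866.
HTMT = 0.4833 / 0.5866 = 0.824.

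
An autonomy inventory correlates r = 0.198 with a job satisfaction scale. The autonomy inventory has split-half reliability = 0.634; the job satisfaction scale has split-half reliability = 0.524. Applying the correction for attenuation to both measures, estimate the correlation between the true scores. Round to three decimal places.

0.344

r_true = r_obs / √(r_xx · r_yy) = 0.198 / √(0.634 × 0.524) = 0.198 / √0.332216 = 0.198 / 0.5764 ≈ 0.344.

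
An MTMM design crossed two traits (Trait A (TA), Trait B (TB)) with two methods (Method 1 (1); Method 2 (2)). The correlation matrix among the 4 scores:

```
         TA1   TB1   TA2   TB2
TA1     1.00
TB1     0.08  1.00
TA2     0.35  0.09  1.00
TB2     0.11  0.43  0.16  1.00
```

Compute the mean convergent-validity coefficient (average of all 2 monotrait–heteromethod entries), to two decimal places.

0.39

Convergent values: 0.35, 0.43; mean = 0.78/2 = 0.39.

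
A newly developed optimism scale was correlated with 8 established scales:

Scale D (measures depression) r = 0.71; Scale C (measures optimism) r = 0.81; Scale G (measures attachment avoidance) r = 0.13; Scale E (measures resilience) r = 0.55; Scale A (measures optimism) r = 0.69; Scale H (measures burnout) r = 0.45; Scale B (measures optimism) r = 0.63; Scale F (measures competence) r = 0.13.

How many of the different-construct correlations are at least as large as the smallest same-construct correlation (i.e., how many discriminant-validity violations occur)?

1

Convergent (same construct = optimism): Scale C, Scale A, Scale B.
Smallest convergent = 0.63. Discriminant values: 0.71, 0.13, 0.55, 0.45, 0.13; count ≥ 0.63 → 1.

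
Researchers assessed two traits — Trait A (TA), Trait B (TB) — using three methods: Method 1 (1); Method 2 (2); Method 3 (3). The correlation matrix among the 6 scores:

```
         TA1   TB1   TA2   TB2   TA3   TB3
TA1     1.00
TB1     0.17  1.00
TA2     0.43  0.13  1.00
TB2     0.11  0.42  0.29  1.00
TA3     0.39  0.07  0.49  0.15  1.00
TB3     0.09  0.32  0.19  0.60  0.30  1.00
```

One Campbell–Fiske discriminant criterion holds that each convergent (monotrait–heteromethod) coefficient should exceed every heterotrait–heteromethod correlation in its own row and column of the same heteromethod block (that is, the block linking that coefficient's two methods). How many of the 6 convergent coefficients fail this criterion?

0

Each convergent coefficient versus the relevant comparison correlations:
TA (methods 1·2): 0.43 vs {0.11, 0.13} → pass.
TA (methods 1·3): 0.39 vs {0.09, 0.07} → pass.
TA (methods 2·3): 0.49 vs {0.19, 0.15} → pass.
TB (methods 1·2): 0.42 vs {0.13, 0.11} → pass.
TB (methods 1·3): 0.32 vs {0.07, 0.09} → pass.
TB (methods 2·3): 0.60 vs {0.15, 0.19} → pass.
0 of 6 fail.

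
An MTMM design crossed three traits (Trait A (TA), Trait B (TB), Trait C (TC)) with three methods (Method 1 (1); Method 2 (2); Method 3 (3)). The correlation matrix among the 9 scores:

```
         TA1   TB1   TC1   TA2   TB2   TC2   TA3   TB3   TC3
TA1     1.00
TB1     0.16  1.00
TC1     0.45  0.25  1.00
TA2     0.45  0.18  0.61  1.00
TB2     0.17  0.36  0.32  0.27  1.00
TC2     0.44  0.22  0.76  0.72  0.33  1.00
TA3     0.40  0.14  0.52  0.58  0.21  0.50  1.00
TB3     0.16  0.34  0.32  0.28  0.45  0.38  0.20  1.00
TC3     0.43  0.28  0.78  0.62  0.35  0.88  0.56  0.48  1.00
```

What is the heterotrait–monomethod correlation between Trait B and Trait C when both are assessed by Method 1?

Different traits, same method: r(TB1, TC1) = 0.25.

0.25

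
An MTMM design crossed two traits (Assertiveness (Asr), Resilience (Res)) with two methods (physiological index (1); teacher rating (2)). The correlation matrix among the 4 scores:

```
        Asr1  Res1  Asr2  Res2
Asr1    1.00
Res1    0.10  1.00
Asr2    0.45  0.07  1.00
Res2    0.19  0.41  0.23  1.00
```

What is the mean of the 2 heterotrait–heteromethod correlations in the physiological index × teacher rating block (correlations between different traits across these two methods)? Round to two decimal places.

0.13

HTHM values (method 1 × method 2): 0.19, 0.07; mean = 0.26/2 = 0.13.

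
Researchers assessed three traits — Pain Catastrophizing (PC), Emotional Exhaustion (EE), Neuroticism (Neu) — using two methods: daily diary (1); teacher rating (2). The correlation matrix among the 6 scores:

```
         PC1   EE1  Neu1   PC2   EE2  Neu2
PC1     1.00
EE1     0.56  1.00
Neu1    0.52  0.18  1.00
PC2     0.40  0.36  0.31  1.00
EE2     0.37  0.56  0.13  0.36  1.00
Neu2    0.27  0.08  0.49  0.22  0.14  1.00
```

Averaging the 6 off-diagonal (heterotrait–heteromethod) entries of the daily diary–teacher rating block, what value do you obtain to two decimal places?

0.25

HTHM values (method 1 × method 2): 0.37, 0.27, 0.36, 0.08, 0.31, 0.13; mean = 1.52/6 = 0.25.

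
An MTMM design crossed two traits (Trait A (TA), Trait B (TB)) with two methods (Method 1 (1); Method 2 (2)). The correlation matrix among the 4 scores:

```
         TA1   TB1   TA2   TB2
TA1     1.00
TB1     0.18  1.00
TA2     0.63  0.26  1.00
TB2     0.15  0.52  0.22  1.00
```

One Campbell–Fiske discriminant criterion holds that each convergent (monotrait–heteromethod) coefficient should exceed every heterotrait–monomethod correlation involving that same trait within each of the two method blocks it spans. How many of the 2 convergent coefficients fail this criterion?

0

Each convergent coefficient versus the relevant comparison correlations:
TA (methods 1·2): 0.63 vs {0.18, 0.22} → pass.
TB (methods 1·2): 0.52 vs {0.18, 0.22} → pass.
0 of 2 fail.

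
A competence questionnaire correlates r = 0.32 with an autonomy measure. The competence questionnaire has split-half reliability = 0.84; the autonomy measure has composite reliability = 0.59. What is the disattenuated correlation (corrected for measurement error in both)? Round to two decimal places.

0.45

r_true = r_obs / √(r_xx · r_yy) = 0.32 / √(0.84 × 0.59) = 0.32 / √0.4956 = 0.32 / 0.7040 ≈ 0.45.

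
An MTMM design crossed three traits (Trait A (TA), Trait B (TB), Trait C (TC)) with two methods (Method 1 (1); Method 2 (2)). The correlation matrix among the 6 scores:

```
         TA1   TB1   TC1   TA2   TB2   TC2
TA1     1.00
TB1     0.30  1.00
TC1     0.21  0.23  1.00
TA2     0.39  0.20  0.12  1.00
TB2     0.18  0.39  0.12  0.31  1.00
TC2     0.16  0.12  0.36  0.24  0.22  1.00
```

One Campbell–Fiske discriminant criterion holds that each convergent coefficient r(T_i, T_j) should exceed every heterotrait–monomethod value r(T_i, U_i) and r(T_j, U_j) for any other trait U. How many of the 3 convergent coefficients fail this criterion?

0

Checking each validity diagonal entry against its comparison values:
TA (methods 1·2): 0.39 vs {0.30, 0.31, 0.21, 0.24} → pass.
TB (methods 1·2): 0.39 vs {0.30, 0.31, 0.23, 0.22} → pass.
TC (methods 1·2): 0.36 vs {0.21, 0.24, 0.23, 0.22} → pass.
0 of 3 fail.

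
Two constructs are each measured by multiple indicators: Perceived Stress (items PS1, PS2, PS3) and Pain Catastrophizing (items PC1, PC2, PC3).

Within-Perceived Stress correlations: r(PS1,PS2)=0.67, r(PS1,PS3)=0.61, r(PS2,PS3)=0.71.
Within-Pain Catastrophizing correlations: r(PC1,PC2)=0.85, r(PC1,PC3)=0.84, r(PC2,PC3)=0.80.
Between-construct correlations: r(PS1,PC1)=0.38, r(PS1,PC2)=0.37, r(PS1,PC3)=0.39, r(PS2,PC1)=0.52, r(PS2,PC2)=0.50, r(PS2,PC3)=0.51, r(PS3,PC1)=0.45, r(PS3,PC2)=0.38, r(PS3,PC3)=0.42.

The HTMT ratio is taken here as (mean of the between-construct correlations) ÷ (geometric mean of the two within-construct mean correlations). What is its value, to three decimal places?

Between-construct mean = 3.92/9 = 0.4356.
Mean within-PS = 1.99/3 = 0.6633; mean within-PC = 2.49/3 = 0.8300.
Geometric mean = √(0.6633 × 0.8300) = 0.7420.
HTMT = 0.4356 / 0.7420 = 0.587.

0.587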